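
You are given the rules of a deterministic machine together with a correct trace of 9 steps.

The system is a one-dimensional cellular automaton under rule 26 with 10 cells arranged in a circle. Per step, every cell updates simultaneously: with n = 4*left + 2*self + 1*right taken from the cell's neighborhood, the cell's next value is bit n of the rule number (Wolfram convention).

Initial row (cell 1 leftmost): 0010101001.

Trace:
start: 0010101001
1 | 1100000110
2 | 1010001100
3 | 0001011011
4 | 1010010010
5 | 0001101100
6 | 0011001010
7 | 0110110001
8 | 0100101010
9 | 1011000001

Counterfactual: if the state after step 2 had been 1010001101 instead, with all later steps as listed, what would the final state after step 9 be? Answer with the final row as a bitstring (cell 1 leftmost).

1001000001

state after step 2 := 1010001101
3 | 0001011001
4 | 1010010110
5 | 0001100100
6 | 0011011010
7 | 0110010001
8 | 0101101010
9 | 1001000001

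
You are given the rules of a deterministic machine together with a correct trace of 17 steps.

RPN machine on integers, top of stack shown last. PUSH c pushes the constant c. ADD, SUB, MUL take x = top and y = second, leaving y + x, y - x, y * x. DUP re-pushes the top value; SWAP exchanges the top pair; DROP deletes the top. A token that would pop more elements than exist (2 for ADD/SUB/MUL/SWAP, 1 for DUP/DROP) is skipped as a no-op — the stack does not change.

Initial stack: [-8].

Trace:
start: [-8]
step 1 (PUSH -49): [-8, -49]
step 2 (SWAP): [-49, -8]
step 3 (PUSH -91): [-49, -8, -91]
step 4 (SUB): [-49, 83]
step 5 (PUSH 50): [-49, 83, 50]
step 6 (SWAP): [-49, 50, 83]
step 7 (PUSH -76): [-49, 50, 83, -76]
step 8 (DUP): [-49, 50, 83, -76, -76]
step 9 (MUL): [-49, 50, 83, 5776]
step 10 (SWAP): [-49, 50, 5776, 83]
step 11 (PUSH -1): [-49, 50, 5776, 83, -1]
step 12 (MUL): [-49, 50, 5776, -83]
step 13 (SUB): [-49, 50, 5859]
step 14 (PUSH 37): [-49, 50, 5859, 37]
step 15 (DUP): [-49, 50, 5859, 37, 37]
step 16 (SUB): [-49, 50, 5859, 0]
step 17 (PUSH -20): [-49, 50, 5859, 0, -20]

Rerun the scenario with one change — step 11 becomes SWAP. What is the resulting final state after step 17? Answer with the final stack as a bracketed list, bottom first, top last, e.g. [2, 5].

[-49, -479358, 0, -20]

(re-executing from step 11 with the substitution; state before step 11: [-49, 50, 5776, 83])
step 11 (SWAP): [-49, 50, 83, 5776]
step 12 (MUL): [-49, 50, 479408]
step 13 (SUB): [-49, -479358]
step 14 (PUSH 37): [-49, -479358, 37]
step 15 (DUP): [-49, -479358, 37, 37]
step 16 (SUB): [-49, -479358, 0]
step 17 (PUSH -20): [-49, -479358, 0, -20]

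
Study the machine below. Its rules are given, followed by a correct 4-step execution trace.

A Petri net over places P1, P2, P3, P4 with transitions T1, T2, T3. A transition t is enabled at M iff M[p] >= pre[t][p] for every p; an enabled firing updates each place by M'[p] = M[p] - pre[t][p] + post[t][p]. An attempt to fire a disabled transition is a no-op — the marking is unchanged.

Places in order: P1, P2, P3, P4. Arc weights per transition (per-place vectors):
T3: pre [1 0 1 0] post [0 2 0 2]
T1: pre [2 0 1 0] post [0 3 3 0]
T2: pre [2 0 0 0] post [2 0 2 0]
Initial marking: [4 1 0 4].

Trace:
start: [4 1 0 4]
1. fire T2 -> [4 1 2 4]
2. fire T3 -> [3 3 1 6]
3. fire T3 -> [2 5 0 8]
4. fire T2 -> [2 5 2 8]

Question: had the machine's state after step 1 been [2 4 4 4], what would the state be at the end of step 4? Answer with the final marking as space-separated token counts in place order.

0 8 2 8

state after step 1 := [2 4 4 4]
2. fire T3 -> [1 6 3 6]
3. fire T3 -> [0 8 2 8]
4. fire T2 -> [0 8 2 8]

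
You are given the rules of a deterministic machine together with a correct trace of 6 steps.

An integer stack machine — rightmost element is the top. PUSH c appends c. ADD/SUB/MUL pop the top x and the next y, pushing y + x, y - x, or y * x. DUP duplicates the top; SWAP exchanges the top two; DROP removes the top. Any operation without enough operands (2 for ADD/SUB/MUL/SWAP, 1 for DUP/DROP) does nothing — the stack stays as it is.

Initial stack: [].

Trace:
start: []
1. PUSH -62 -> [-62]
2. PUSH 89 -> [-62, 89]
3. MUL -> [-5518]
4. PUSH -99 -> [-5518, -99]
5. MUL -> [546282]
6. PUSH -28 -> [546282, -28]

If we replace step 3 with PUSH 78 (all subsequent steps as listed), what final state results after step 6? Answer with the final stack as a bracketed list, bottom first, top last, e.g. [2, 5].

[-62, 89, -7722, -28]

(re-executing from step 3 with the substitution; state before step 3: [-62, 89])
3. PUSH 78 -> [-62, 89, 78]
4. PUSH -99 -> [-62, 89, 78, -99]
5. MUL -> [-62, 89, -7722]
6. PUSH -28 -> [-62, 89, -7722, -28]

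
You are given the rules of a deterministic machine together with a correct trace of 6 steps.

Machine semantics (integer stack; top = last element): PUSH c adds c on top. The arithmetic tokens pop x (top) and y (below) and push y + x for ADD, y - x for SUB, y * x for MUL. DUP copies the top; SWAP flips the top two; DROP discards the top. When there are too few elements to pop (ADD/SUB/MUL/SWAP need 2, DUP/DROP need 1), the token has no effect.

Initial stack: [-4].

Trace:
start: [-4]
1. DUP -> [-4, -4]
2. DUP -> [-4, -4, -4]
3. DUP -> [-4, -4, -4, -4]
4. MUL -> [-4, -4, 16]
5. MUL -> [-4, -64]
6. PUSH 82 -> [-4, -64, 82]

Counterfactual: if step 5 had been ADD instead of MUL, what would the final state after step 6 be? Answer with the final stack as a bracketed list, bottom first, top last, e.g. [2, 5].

[-4, 12, 82]

(re-executing from step 5 with the substitution; state before step 5: [-4, -4, 16])
5. ADD -> [-4, 12]
6. PUSH 82 -> [-4, 12, 82]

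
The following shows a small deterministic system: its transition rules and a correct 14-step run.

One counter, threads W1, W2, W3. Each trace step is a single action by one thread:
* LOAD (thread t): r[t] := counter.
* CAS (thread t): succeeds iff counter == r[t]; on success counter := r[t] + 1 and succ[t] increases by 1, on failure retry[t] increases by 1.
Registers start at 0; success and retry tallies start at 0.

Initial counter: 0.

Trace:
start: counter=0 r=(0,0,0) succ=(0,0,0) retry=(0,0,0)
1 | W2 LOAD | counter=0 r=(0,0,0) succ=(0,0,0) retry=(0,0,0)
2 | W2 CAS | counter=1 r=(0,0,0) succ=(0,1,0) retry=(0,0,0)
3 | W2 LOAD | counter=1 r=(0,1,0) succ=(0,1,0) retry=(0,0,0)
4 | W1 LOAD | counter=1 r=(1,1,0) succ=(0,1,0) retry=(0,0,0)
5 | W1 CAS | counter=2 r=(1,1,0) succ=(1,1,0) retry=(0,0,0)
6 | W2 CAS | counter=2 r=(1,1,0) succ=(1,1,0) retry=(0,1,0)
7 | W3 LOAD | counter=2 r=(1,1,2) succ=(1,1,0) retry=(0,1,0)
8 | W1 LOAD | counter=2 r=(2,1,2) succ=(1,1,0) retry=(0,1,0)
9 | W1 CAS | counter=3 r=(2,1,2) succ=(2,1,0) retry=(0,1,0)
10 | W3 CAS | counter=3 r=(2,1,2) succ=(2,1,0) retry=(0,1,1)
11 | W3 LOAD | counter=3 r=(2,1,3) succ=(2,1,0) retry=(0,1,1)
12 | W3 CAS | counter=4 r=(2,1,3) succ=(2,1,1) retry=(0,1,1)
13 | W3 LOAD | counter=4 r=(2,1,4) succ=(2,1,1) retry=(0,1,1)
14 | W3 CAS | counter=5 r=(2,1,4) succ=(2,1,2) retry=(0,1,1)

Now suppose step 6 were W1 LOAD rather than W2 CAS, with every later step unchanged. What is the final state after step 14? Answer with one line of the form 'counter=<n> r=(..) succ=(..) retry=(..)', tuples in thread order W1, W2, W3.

counter=5 r=(2,1,4) succ=(2,1,2) retry=(0,0,1)

(re-executing from step 6 with the substitution; state before step 6: counter=2 r=(1,1,0) succ=(1,1,0) retry=(0,0,0))
6 | W1 LOAD | counter=2 r=(2,1,0) succ=(1,1,0) retry=(0,0,0)
7 | W3 LOAD | counter=2 r=(2,1,2) succ=(1,1,0) retry=(0,0,0)
8 | W1 LOAD | counter=2 r=(2,1,2) succ=(1,1,0) retry=(0,0,0)
9 | W1 CAS | counter=3 r=(2,1,2) succ=(2,1,0) retry=(0,0,0)
10 | W3 CAS | counter=3 r=(2,1,2) succ=(2,1,0) retry=(0,0,1)
11 | W3 LOAD | counter=3 r=(2,1,3) succ=(2,1,0) retry=(0,0,1)
12 | W3 CAS | counter=4 r=(2,1,3) succ=(2,1,1) retry=(0,0,1)
13 | W3 LOAD | counter=4 r=(2,1,4) succ=(2,1,1) retry=(0,0,1)
14 | W3 CAS | counter=5 r=(2,1,4) succ=(2,1,2) retry=(0,0,1)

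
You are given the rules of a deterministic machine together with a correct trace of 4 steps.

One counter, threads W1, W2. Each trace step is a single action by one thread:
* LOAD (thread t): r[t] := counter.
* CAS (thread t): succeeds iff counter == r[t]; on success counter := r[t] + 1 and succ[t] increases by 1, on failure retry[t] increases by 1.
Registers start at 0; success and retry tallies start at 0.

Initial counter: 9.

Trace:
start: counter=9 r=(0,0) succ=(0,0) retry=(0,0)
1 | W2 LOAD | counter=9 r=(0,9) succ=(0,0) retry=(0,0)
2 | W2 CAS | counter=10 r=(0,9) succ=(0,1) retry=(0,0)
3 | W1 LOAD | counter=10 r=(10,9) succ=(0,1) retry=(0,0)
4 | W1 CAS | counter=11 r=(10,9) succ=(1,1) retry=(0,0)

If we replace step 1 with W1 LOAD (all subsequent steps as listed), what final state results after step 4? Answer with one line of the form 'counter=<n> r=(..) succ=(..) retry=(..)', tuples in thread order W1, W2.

(re-executing from step 1 with the substitution; state before step 1: counter=9 r=(0,0) succ=(0,0) retry=(0,0))
1 | W1 LOAD | counter=9 r=(9,0) succ=(0,0) retry=(0,0)
2 | W2 CAS | counter=9 r=(9,0) succ=(0,0) retry=(0,1)
3 | W1 LOAD | counter=9 r=(9,0) succ=(0,0) retry=(0,1)
4 | W1 CAS | counter=10 r=(9,0) succ=(1,0) retry=(0,1)

counter=10 r=(9,0) succ=(1,0) retry=(0,1)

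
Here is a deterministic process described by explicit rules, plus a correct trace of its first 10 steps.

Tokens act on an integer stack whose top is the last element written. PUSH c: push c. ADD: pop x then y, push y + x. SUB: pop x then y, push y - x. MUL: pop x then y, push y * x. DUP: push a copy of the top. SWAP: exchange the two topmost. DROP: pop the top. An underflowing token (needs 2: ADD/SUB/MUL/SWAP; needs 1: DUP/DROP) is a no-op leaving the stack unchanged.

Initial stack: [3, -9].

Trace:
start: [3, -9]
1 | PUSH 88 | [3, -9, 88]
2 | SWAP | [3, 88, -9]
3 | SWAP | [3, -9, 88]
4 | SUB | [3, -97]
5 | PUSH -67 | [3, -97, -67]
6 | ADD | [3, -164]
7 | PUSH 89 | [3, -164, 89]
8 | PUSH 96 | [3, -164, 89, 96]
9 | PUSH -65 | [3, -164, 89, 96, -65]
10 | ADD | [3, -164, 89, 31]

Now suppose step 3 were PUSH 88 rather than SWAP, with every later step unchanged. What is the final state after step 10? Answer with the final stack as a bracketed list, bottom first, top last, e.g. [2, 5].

[3, 88, -164, 89, 31]

(re-executing from step 3 with the substitution; state before step 3: [3, 88, -9])
3 | PUSH 88 | [3, 88, -9, 88]
4 | SUB | [3, 88, -97]
5 | PUSH -67 | [3, 88, -97, -67]
6 | ADD | [3, 88, -164]
7 | PUSH 89 | [3, 88, -164, 89]
8 | PUSH 96 | [3, 88, -164, 89, 96]
9 | PUSH -65 | [3, 88, -164, 89, 96, -65]
10 | ADD | [3, 88, -164, 89, 31]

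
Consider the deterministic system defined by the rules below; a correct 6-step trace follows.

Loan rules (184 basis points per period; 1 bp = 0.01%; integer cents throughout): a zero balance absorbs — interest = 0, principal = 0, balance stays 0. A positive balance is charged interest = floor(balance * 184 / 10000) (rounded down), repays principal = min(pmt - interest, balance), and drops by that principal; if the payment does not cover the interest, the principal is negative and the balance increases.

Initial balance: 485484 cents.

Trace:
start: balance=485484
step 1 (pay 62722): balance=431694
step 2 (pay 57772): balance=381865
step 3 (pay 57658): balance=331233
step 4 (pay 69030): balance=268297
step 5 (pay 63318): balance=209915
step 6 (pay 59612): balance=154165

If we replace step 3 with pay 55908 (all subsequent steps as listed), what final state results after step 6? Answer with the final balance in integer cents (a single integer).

(re-executing from step 3 with the substitution; state before step 3: balance=381865)
step 3 (pay 55908): balance=332983
step 4 (pay 69030): balance=270079
step 5 (pay 63318): balance=211730
step 6 (pay 59612): balance=156013

156013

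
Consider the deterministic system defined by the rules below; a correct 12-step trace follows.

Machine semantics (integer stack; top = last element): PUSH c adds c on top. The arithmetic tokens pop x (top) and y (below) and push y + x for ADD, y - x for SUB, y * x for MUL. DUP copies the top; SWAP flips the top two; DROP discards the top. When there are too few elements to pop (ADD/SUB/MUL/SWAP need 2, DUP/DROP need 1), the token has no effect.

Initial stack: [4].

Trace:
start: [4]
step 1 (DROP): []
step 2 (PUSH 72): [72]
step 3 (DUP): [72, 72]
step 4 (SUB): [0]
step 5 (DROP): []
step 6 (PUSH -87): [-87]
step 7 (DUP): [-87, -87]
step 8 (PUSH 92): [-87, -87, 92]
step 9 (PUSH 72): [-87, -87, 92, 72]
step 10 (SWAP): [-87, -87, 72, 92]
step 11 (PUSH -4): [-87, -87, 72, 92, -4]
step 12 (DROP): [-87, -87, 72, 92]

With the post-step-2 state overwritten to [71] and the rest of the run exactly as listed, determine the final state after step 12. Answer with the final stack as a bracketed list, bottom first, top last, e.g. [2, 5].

state after step 2 := [71]
step 3 (DUP): [71, 71]
step 4 (SUB): [0]
step 5 (DROP): []
step 6 (PUSH -87): [-87]
step 7 (DUP): [-87, -87]
step 8 (PUSH 92): [-87, -87, 92]
step 9 (PUSH 72): [-87, -87, 92, 72]
step 10 (SWAP): [-87, -87, 72, 92]
step 11 (PUSH -4): [-87, -87, 72, 92, -4]
step 12 (DROP): [-87, -87, 72, 92]

[-87, -87, 72, 92]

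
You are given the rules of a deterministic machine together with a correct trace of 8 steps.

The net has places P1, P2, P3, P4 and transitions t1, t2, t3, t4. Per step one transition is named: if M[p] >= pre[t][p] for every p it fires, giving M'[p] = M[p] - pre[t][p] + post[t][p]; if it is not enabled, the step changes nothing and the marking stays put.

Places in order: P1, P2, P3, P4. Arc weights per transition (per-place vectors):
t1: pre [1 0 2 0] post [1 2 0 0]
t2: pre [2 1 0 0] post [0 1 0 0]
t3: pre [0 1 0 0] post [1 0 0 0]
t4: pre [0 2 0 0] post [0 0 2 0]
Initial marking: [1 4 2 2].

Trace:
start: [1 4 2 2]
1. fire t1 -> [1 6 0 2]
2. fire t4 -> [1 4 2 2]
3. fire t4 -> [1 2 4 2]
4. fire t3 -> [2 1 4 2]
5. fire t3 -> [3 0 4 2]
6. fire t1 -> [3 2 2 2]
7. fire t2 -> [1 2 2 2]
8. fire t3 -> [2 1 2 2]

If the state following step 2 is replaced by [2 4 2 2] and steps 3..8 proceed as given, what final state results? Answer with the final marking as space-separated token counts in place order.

state after step 2 := [2 4 2 2]
3. fire t4 -> [2 2 4 2]
4. fire t3 -> [3 1 4 2]
5. fire t3 -> [4 0 4 2]
6. fire t1 -> [4 2 2 2]
7. fire t2 -> [2 2 2 2]
8. fire t3 -> [3 1 2 2]

3 1 2 2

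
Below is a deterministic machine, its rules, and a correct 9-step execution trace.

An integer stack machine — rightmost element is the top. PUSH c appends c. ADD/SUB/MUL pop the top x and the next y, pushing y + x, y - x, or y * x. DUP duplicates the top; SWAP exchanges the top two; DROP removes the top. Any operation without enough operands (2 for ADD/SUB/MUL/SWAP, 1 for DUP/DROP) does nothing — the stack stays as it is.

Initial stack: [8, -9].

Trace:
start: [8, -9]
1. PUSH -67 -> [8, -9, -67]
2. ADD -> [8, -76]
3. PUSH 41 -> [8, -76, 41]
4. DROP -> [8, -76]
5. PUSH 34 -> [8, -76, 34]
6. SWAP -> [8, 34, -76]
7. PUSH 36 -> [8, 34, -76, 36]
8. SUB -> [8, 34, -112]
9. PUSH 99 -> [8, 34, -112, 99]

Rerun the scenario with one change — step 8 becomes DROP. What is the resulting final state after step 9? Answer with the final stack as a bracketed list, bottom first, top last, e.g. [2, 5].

[8, 34, -76, 99]

(re-executing from step 8 with the substitution; state before step 8: [8, 34, -76, 36])
8. DROP -> [8, 34, -76]
9. PUSH 99 -> [8, 34, -76, 99]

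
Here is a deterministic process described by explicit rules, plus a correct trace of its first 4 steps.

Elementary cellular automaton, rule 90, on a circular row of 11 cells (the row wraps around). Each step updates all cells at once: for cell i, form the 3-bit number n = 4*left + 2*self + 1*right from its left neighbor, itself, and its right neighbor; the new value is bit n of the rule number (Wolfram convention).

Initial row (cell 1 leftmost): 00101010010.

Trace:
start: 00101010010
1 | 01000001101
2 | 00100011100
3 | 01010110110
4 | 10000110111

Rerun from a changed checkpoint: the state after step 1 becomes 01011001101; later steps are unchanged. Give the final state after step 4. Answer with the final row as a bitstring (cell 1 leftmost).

state after step 1 := 01011001101
2 | 00011111100
3 | 00110000110
4 | 01111001111

01111001111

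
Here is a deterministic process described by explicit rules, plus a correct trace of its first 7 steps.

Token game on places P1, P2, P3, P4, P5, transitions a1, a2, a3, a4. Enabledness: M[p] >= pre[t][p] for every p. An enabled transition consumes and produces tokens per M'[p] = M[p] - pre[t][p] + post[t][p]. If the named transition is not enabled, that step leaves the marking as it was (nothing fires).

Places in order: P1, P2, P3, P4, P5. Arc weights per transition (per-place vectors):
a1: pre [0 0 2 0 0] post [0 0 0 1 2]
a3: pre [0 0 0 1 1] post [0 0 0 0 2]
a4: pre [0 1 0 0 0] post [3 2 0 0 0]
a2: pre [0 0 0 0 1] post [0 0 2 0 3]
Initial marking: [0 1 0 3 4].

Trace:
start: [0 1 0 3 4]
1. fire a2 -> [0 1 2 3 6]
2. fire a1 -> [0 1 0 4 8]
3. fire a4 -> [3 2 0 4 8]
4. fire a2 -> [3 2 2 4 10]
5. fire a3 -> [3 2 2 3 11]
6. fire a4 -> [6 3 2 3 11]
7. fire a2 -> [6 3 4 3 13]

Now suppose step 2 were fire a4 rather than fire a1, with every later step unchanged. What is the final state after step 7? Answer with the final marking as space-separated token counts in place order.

(re-executing from step 2 with the substitution; state before step 2: [0 1 2 3 6])
2. fire a4 -> [3 2 2 3 6]
3. fire a4 -> [6 3 2 3 6]
4. fire a2 -> [6 3 4 3 8]
5. fire a3 -> [6 3 4 2 9]
6. fire a4 -> [9 4 4 2 9]
7. fire a2 -> [9 4 6 2 11]

9 4 6 2 11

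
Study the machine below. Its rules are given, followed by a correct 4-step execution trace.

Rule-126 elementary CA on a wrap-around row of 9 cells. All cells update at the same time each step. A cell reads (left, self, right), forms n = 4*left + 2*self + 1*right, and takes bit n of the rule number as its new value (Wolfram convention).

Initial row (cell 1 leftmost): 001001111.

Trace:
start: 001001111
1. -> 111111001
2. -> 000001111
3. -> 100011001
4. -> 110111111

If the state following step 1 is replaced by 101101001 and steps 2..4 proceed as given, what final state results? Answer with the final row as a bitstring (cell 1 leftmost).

000000000

state after step 1 := 101101001
2. -> 111111111
3. -> 000000000
4. -> 000000000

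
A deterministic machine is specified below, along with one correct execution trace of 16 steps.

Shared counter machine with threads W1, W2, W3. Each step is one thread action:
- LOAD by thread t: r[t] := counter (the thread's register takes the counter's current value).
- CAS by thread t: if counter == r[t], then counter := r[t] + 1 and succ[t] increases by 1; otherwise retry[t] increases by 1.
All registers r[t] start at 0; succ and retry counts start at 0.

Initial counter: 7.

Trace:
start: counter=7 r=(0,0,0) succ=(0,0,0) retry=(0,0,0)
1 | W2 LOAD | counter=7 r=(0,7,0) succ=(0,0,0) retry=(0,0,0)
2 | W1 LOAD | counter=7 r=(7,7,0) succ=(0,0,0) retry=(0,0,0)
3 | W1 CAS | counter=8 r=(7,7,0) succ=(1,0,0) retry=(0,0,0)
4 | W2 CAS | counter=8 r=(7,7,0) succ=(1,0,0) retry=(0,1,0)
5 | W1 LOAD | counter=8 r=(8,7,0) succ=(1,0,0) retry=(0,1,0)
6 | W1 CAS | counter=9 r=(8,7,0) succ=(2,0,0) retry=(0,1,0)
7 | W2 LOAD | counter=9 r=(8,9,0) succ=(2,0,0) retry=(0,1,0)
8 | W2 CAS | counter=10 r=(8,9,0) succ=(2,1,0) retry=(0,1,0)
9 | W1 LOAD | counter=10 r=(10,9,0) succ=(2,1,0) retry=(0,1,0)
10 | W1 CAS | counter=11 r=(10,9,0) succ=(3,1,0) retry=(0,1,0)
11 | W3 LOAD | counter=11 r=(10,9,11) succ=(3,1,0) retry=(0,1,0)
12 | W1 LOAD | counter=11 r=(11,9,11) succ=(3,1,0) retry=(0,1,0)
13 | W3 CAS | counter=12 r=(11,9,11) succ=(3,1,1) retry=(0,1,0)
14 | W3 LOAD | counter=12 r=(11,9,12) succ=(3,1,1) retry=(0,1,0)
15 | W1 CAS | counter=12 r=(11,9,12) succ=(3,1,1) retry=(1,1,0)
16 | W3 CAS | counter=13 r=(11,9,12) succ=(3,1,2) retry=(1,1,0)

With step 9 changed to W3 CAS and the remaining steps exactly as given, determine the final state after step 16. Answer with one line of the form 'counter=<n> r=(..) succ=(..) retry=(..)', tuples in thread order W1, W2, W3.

counter=12 r=(10,9,11) succ=(2,1,2) retry=(2,1,1)

(re-executing from step 9 with the substitution; state before step 9: counter=10 r=(8,9,0) succ=(2,1,0) retry=(0,1,0))
9 | W3 CAS | counter=10 r=(8,9,0) succ=(2,1,0) retry=(0,1,1)
10 | W1 CAS | counter=10 r=(8,9,0) succ=(2,1,0) retry=(1,1,1)
11 | W3 LOAD | counter=10 r=(8,9,10) succ=(2,1,0) retry=(1,1,1)
12 | W1 LOAD | counter=10 r=(10,9,10) succ=(2,1,0) retry=(1,1,1)
13 | W3 CAS | counter=11 r=(10,9,10) succ=(2,1,1) retry=(1,1,1)
14 | W3 LOAD | counter=11 r=(10,9,11) succ=(2,1,1) retry=(1,1,1)
15 | W1 CAS | counter=11 r=(10,9,11) succ=(2,1,1) retry=(2,1,1)
16 | W3 CAS | counter=12 r=(10,9,11) succ=(2,1,2) retry=(2,1,1)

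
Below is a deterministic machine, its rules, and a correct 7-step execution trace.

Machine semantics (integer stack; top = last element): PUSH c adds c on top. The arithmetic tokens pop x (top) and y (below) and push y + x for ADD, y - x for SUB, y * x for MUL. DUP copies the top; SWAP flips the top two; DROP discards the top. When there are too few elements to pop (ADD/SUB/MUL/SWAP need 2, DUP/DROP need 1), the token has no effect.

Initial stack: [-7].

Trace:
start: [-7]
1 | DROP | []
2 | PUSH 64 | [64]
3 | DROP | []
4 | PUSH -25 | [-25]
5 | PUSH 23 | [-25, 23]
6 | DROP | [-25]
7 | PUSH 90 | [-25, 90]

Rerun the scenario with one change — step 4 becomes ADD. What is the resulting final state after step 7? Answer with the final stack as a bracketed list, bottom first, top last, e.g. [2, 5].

(re-executing from step 4 with the substitution; state before step 4: [])
4 | ADD | []
5 | PUSH 23 | [23]
6 | DROP | []
7 | PUSH 90 | [90]

[90]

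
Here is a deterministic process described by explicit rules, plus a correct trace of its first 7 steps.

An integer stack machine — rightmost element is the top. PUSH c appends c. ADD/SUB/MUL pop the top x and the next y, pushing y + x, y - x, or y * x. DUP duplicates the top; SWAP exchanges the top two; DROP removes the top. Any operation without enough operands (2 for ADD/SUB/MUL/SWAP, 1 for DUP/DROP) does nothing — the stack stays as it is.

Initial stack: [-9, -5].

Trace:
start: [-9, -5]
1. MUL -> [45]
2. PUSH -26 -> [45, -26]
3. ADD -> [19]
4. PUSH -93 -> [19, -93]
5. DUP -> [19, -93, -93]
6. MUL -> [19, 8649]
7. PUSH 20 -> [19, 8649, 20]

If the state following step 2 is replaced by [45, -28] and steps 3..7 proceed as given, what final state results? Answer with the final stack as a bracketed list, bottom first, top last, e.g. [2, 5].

state after step 2 := [45, -28]
3. ADD -> [17]
4. PUSH -93 -> [17, -93]
5. DUP -> [17, -93, -93]
6. MUL -> [17, 8649]
7. PUSH 20 -> [17, 8649, 20]

[17, 8649, 20]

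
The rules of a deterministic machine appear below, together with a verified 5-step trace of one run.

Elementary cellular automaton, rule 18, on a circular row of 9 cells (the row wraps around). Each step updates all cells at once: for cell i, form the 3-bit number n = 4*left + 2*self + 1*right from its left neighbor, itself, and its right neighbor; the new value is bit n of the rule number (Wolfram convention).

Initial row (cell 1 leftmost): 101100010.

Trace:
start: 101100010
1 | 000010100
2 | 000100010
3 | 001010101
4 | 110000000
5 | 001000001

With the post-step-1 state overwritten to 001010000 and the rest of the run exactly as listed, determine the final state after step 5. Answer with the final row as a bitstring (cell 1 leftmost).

state after step 1 := 001010000
2 | 010001000
3 | 101010100
4 | 000000011
5 | 100000100

100000100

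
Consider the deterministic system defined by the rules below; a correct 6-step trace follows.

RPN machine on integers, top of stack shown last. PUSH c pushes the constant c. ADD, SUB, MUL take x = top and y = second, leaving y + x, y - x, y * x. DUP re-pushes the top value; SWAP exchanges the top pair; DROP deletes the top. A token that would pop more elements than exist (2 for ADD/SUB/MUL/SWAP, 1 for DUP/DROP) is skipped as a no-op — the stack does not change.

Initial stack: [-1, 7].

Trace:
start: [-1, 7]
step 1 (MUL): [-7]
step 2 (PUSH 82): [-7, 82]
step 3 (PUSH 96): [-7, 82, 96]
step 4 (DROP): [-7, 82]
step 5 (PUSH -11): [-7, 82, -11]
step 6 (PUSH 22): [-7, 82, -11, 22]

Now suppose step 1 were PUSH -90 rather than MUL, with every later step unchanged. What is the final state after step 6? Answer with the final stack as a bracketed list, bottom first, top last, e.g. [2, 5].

[-1, 7, -90, 82, -11, 22]

(re-executing from step 1 with the substitution; state before step 1: [-1, 7])
step 1 (PUSH -90): [-1, 7, -90]
step 2 (PUSH 82): [-1, 7, -90, 82]
step 3 (PUSH 96): [-1, 7, -90, 82, 96]
step 4 (DROP): [-1, 7, -90, 82]
step 5 (PUSH -11): [-1, 7, -90, 82, -11]
step 6 (PUSH 22): [-1, 7, -90, 82, -11, 22]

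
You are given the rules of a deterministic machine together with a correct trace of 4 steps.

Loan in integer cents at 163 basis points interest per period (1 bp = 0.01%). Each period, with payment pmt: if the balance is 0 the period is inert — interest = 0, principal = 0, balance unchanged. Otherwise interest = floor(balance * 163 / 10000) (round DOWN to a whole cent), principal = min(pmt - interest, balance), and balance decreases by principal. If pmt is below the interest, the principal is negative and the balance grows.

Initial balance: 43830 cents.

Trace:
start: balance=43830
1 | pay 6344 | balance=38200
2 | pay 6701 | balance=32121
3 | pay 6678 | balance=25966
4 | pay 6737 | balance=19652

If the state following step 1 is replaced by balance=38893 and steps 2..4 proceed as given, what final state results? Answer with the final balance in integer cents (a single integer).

20379

state after step 1 := balance=38893
2 | pay 6701 | balance=32825
3 | pay 6678 | balance=26682
4 | pay 6737 | balance=20379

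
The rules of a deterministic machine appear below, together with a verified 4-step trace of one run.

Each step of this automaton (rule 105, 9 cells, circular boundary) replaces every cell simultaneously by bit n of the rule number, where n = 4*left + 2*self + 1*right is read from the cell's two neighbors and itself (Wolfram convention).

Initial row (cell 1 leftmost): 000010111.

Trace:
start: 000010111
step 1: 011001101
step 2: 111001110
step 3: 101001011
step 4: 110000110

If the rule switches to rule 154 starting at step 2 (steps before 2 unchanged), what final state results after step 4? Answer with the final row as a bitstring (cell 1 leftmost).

011100011

(re-executing steps 2..4 under rule 154; state before step 2: 011001101)
step 2: 010111000
step 3: 100110100
step 4: 011100011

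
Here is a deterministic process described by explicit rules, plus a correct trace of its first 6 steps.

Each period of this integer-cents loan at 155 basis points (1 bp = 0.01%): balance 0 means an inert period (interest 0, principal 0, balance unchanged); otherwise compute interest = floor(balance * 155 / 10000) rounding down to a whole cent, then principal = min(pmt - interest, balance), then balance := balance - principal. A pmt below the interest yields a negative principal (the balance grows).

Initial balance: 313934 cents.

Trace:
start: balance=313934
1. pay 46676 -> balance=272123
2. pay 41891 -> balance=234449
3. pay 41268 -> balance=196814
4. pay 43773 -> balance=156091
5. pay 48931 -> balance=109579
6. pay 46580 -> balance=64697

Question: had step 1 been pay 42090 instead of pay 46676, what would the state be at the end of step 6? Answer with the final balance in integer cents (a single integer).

69650

(re-executing from step 1 with the substitution; state before step 1: balance=313934)
1. pay 42090 -> balance=276709
2. pay 41891 -> balance=239106
3. pay 41268 -> balance=201544
4. pay 43773 -> balance=160894
5. pay 48931 -> balance=114456
6. pay 46580 -> balance=69650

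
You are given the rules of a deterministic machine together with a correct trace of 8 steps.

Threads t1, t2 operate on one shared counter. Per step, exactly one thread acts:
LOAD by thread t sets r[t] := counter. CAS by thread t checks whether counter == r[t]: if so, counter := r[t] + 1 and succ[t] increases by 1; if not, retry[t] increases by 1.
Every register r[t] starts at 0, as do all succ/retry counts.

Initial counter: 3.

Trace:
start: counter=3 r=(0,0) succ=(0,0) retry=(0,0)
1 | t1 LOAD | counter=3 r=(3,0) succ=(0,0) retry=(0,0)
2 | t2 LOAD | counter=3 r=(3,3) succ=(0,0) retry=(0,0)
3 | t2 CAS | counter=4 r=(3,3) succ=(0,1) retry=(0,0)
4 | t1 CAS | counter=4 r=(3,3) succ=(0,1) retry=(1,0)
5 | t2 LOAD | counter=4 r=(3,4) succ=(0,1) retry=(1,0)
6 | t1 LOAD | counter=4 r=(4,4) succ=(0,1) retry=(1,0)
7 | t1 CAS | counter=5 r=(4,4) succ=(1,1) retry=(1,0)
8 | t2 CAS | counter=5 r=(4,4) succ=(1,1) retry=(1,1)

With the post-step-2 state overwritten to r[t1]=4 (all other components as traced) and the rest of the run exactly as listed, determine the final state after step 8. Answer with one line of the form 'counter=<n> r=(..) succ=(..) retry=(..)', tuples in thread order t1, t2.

counter=6 r=(5,5) succ=(2,1) retry=(0,1)

state after step 2 := counter=3 r=(4,3) succ=(0,0) retry=(0,0)
3 | t2 CAS | counter=4 r=(4,3) succ=(0,1) retry=(0,0)
4 | t1 CAS | counter=5 r=(4,3) succ=(1,1) retry=(0,0)
5 | t2 LOAD | counter=5 r=(4,5) succ=(1,1) retry=(0,0)
6 | t1 LOAD | counter=5 r=(5,5) succ=(1,1) retry=(0,0)
7 | t1 CAS | counter=6 r=(5,5) succ=(2,1) retry=(0,0)
8 | t2 CAS | counter=6 r=(5,5) succ=(2,1) retry=(0,1)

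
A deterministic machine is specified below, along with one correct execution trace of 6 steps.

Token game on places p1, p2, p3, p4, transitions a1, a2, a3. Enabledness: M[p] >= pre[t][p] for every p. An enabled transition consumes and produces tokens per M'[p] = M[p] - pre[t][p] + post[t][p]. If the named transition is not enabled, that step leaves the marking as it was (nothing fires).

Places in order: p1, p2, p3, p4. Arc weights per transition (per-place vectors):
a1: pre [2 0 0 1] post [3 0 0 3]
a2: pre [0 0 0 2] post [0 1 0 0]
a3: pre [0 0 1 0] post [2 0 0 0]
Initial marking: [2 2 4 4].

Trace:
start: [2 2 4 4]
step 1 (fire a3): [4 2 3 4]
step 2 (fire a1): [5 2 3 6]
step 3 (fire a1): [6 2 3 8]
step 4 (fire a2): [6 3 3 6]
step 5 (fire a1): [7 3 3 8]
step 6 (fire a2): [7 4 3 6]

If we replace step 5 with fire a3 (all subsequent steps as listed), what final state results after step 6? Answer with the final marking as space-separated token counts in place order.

8 4 2 4

(re-executing from step 5 with the substitution; state before step 5: [6 3 3 6])
step 5 (fire a3): [8 3 2 6]
step 6 (fire a2): [8 4 2 4]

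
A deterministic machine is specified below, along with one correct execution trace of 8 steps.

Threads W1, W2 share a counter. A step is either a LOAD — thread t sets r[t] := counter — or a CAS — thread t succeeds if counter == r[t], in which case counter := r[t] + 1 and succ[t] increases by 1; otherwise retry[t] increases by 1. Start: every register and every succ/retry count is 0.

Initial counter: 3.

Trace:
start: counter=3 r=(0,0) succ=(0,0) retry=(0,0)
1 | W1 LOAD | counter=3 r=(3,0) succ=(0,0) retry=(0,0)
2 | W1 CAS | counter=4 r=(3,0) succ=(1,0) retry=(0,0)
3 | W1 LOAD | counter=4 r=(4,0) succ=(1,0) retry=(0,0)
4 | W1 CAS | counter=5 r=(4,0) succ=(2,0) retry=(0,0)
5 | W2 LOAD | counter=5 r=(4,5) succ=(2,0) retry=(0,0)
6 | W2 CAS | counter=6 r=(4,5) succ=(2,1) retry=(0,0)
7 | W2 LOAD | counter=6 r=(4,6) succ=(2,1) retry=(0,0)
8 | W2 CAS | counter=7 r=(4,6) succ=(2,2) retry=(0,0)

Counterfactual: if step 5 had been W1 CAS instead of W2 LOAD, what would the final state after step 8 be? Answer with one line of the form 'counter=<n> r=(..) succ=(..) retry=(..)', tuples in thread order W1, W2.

(re-executing from step 5 with the substitution; state before step 5: counter=5 r=(4,0) succ=(2,0) retry=(0,0))
5 | W1 CAS | counter=5 r=(4,0) succ=(2,0) retry=(1,0)
6 | W2 CAS | counter=5 r=(4,0) succ=(2,0) retry=(1,1)
7 | W2 LOAD | counter=5 r=(4,5) succ=(2,0) retry=(1,1)
8 | W2 CAS | counter=6 r=(4,5) succ=(2,1) retry=(1,1)

counter=6 r=(4,5) succ=(2,1) retry=(1,1)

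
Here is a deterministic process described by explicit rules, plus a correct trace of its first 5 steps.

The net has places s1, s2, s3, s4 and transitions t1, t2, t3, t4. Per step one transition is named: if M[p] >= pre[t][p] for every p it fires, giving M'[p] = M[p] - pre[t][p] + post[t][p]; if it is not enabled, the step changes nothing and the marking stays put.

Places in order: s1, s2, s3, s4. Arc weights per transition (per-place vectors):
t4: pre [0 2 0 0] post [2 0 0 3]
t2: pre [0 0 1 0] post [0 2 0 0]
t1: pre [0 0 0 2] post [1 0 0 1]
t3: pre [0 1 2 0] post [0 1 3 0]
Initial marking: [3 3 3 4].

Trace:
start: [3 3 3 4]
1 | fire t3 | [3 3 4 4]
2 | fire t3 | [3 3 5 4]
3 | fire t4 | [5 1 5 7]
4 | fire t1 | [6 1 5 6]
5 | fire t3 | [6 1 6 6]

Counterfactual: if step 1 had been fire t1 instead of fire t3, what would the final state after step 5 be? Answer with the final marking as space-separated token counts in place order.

7 1 5 5

(re-executing from step 1 with the substitution; state before step 1: [3 3 3 4])
1 | fire t1 | [4 3 3 3]
2 | fire t3 | [4 3 4 3]
3 | fire t4 | [6 1 4 6]
4 | fire t1 | [7 1 4 5]
5 | fire t3 | [7 1 5 5]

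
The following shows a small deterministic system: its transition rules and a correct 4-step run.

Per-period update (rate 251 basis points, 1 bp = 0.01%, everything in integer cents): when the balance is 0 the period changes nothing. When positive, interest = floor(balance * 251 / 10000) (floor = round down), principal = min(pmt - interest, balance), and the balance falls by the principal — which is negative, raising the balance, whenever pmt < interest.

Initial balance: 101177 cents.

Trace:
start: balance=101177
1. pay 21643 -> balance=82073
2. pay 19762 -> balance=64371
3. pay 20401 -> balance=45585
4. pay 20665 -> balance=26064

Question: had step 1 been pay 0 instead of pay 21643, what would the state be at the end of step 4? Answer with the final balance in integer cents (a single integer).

49378

(re-executing from step 1 with the substitution; state before step 1: balance=101177)
1. pay 0 -> balance=103716
2. pay 19762 -> balance=86557
3. pay 20401 -> balance=68328
4. pay 20665 -> balance=49378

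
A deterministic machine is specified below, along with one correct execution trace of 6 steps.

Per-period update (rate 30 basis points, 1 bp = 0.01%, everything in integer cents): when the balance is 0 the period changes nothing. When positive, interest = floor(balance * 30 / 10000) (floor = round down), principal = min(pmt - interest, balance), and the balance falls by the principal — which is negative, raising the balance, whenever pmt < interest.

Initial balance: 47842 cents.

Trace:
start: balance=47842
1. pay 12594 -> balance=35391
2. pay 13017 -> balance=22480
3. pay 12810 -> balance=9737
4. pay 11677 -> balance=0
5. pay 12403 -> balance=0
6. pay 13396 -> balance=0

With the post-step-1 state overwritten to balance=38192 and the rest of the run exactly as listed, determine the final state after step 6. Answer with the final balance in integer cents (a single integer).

0

state after step 1 := balance=38192
2. pay 13017 -> balance=25289
3. pay 12810 -> balance=12554
4. pay 11677 -> balance=914
5. pay 12403 -> balance=0
6. pay 13396 -> balance=0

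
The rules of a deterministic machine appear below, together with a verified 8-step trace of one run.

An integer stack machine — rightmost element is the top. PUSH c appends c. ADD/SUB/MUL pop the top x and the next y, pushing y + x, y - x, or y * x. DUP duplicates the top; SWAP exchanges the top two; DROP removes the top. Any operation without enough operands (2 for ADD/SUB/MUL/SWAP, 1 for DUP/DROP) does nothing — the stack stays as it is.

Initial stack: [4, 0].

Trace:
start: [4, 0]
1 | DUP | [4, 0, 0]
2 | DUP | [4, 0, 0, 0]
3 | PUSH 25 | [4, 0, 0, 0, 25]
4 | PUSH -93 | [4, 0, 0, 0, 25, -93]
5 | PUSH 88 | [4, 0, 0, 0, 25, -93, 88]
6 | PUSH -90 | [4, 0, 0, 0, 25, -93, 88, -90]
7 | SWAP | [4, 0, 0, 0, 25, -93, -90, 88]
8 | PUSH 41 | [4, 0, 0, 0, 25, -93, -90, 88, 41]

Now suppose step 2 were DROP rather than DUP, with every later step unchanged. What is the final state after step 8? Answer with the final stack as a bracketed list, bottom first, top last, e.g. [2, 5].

(re-executing from step 2 with the substitution; state before step 2: [4, 0, 0])
2 | DROP | [4, 0]
3 | PUSH 25 | [4, 0, 25]
4 | PUSH -93 | [4, 0, 25, -93]
5 | PUSH 88 | [4, 0, 25, -93, 88]
6 | PUSH -90 | [4, 0, 25, -93, 88, -90]
7 | SWAP | [4, 0, 25, -93, -90, 88]
8 | PUSH 41 | [4, 0, 25, -93, -90, 88, 41]

[4, 0, 25, -93, -90, 88, 41]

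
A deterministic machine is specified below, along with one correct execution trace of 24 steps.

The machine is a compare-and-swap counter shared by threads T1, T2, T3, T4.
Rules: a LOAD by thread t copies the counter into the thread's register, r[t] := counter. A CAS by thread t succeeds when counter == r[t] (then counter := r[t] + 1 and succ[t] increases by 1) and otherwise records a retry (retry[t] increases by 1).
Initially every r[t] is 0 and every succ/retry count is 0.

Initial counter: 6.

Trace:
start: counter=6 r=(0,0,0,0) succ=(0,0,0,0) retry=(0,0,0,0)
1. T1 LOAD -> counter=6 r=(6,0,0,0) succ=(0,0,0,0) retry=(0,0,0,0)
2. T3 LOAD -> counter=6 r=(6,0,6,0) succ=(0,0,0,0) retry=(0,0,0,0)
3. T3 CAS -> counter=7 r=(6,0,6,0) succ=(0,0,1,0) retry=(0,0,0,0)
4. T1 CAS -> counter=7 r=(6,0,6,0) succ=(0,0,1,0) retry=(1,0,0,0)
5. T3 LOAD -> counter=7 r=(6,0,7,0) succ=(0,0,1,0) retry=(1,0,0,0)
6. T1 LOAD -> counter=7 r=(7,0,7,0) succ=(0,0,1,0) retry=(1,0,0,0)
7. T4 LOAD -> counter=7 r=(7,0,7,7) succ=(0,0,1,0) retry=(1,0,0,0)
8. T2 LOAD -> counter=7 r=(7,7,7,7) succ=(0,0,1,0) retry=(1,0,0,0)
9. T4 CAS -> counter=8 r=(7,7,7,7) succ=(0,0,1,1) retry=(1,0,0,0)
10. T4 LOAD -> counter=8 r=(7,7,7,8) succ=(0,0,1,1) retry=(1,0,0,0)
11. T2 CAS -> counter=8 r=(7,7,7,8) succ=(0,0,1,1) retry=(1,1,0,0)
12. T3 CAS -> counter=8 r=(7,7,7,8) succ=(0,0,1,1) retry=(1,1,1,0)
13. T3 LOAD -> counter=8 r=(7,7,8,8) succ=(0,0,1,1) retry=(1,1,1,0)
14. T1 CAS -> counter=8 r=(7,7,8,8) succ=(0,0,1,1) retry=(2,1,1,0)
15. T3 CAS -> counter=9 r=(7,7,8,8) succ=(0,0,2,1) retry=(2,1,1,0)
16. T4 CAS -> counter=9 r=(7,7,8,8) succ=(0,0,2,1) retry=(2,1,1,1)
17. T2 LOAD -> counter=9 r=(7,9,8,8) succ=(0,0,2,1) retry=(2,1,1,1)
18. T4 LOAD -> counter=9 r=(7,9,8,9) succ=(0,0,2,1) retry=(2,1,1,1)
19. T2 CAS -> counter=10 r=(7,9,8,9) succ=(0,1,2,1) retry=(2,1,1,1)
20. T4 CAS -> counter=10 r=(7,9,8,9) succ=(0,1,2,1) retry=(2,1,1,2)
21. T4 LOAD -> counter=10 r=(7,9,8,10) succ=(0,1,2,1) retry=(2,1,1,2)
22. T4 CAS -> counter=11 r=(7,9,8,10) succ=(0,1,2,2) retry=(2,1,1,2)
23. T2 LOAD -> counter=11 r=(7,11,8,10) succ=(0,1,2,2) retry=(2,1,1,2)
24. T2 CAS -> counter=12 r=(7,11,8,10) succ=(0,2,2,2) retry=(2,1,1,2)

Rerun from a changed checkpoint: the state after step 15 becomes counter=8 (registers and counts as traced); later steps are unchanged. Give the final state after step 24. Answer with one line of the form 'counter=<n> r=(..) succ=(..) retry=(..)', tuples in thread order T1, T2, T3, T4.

state after step 15 := counter=8 r=(7,7,8,8) succ=(0,0,2,1) retry=(2,1,1,0)
16. T4 CAS -> counter=9 r=(7,7,8,8) succ=(0,0,2,2) retry=(2,1,1,0)
17. T2 LOAD -> counter=9 r=(7,9,8,8) succ=(0,0,2,2) retry=(2,1,1,0)
18. T4 LOAD -> counter=9 r=(7,9,8,9) succ=(0,0,2,2) retry=(2,1,1,0)
19. T2 CAS -> counter=10 r=(7,9,8,9) succ=(0,1,2,2) retry=(2,1,1,0)
20. T4 CAS -> counter=10 r=(7,9,8,9) succ=(0,1,2,2) retry=(2,1,1,1)
21. T4 LOAD -> counter=10 r=(7,9,8,10) succ=(0,1,2,2) retry=(2,1,1,1)
22. T4 CAS -> counter=11 r=(7,9,8,10) succ=(0,1,2,3) retry=(2,1,1,1)
23. T2 LOAD -> counter=11 r=(7,11,8,10) succ=(0,1,2,3) retry=(2,1,1,1)
24. T2 CAS -> counter=12 r=(7,11,8,10) succ=(0,2,2,3) retry=(2,1,1,1)

counter=12 r=(7,11,8,10) succ=(0,2,2,3) retry=(2,1,1,1)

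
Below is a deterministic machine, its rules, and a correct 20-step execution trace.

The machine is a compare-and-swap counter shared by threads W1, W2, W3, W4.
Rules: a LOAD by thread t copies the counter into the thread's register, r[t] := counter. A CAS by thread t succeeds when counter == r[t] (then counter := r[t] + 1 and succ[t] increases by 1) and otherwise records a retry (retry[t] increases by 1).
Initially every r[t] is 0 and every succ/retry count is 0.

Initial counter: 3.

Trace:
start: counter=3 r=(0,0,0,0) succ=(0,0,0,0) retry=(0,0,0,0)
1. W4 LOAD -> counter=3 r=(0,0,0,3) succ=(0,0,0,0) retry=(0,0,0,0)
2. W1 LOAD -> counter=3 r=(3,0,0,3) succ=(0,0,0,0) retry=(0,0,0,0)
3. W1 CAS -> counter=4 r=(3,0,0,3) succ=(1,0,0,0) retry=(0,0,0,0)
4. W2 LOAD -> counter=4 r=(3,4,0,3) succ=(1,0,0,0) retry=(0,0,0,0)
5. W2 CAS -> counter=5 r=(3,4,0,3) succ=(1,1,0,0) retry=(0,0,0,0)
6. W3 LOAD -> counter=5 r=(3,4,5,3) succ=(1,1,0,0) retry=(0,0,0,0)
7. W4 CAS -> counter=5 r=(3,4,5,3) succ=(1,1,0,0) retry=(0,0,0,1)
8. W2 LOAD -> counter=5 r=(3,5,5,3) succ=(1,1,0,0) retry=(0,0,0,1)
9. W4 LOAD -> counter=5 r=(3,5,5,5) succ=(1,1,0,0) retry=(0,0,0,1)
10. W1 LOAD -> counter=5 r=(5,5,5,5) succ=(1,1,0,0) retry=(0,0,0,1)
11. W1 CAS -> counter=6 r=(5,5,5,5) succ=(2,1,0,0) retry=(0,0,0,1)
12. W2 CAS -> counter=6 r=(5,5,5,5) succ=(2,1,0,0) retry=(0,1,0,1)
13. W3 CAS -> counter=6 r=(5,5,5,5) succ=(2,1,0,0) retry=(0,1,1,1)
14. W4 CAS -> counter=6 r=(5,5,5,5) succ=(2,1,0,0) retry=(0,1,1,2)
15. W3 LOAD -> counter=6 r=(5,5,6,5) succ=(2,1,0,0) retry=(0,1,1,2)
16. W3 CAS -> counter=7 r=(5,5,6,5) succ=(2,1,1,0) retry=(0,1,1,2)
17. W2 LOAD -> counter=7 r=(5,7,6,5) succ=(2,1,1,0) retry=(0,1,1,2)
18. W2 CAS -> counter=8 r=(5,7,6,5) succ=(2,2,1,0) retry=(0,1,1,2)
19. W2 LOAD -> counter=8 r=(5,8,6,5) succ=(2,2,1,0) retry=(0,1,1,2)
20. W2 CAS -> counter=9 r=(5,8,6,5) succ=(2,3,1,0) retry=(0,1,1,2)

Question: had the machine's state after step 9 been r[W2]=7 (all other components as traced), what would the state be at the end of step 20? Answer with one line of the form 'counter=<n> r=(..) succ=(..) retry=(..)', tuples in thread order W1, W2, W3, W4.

state after step 9 := counter=5 r=(3,7,5,5) succ=(1,1,0,0) retry=(0,0,0,1)
10. W1 LOAD -> counter=5 r=(5,7,5,5) succ=(1,1,0,0) retry=(0,0,0,1)
11. W1 CAS -> counter=6 r=(5,7,5,5) succ=(2,1,0,0) retry=(0,0,0,1)
12. W2 CAS -> counter=6 r=(5,7,5,5) succ=(2,1,0,0) retry=(0,1,0,1)
13. W3 CAS -> counter=6 r=(5,7,5,5) succ=(2,1,0,0) retry=(0,1,1,1)
14. W4 CAS -> counter=6 r=(5,7,5,5) succ=(2,1,0,0) retry=(0,1,1,2)
15. W3 LOAD -> counter=6 r=(5,7,6,5) succ=(2,1,0,0) retry=(0,1,1,2)
16. W3 CAS -> counter=7 r=(5,7,6,5) succ=(2,1,1,0) retry=(0,1,1,2)
17. W2 LOAD -> counter=7 r=(5,7,6,5) succ=(2,1,1,0) retry=(0,1,1,2)
18. W2 CAS -> counter=8 r=(5,7,6,5) succ=(2,2,1,0) retry=(0,1,1,2)
19. W2 LOAD -> counter=8 r=(5,8,6,5) succ=(2,2,1,0) retry=(0,1,1,2)
20. W2 CAS -> counter=9 r=(5,8,6,5) succ=(2,3,1,0) retry=(0,1,1,2)

counter=9 r=(5,8,6,5) succ=(2,3,1,0) retry=(0,1,1,2)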